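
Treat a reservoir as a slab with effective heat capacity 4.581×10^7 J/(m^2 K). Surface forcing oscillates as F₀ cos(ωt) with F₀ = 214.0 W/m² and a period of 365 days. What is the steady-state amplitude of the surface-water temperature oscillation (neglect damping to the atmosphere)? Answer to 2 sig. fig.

Areal heat capacity C = 4.581×10^7 J/(m^2 K) (given).
Angular frequency ω = 2π / T = 2π / 3.15×10^7 s = 1.99×10^-7 s⁻¹.
Cω = 4.58×10^7 × 1.99×10^-7 = 9.13 W/(m²·K).
Amplitude A = F₀ / (Cω) = 214.0 / 9.13 = 23.4 K.

23 K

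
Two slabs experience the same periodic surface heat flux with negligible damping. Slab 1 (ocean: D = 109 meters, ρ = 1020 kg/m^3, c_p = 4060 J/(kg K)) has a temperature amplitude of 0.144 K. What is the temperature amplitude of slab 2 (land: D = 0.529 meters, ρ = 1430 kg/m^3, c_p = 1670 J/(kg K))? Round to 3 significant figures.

C_ocean = 4.51×10^8 J/(m²·K); C_land = 1.26×10^6 J/(m²·K).
A ∝ 1/C ⇒ A_land = A_ocean × C_ocean/C_land = 0.144 × 357 = 51.5 K.

51.5 K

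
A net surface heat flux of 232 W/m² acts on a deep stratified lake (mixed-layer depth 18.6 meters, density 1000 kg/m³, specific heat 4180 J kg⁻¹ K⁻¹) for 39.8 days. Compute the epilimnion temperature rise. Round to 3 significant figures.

Areal heat capacity C = ρ c_p D = 1000 × 4180 × 18.6 = 7.77×10^7 J/(m^2 K).
Net heat input Q = F Δt = 232 × (39.8 days × 86400 s/day) = 7.98×10^8 J/m².
ΔT = Q / C = 7.98×10^8 / 7.77×10^7 = 10.3 K.

10.3 K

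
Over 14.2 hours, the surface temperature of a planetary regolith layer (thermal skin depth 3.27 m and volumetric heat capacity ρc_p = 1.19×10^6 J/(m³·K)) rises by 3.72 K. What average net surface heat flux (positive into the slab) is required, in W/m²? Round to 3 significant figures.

Areal heat capacity C = ρc_p × D = 1.19×10^6 × 3.27 = 3.89×10^6 J/(m^2 K).
Required heat per unit area: Q = C ΔT = 3.89×10^6 × 3.72 = 1.45×10^7 J/m².
Flux F = Q / Δt = 1.45×10^7 / 51100 s = 283 W/m².

283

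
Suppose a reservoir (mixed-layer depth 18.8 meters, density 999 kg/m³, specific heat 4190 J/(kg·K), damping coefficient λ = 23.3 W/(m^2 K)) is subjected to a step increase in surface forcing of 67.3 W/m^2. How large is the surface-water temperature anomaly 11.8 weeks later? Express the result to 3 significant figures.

2.54 K

Areal heat capacity C = ρ c_p D = 999 × 4190 × 18.8 = 7.87×10^7 J/(m^2 K).
τ = C / λ = 7.87×10^7 / 23.3 = 3.38×10^6 s.
Equilibrium anomaly ΔT_eq = F / λ = 67.3 / 23.3 = 2.89 K.
t = 11.8 weeks = 7.14×10^6 s, so t/τ = 2.11.
ΔT(t) = ΔT_eq (1 − e^(−t/τ)) = 2.89 × (1 − e^−2.11) = 2.54 K.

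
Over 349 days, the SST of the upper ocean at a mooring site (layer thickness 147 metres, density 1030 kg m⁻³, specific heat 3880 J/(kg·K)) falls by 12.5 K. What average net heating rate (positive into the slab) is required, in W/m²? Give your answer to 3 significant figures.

Areal heat capacity C = ρ c_p D = 1030 × 3880 × 147 = 5.87×10^8 J/(m²·K).
Required heat per unit area: Q = C ΔT = 5.87×10^8 × -12.5 = -7.34×10^9 J/m².
Flux F = Q / Δt = -7.34×10^9 / 3.02×10^7 s = -244 W/m².

-244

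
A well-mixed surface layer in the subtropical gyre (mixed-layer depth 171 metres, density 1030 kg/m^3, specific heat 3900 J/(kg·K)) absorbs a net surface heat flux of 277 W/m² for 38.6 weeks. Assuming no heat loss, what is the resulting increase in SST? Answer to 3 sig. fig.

Areal heat capacity C = ρ c_p D = 1030 × 3900 × 171 = 6.87×10^8 J/(m²·K).
Net heat input Q = F Δt = 277 × (38.6 weeks × 6.048×10^5 s/week) = 6.47×10^9 J/m².
ΔT = Q / C = 6.47×10^9 / 6.87×10^8 = 9.41 K.

9.41 K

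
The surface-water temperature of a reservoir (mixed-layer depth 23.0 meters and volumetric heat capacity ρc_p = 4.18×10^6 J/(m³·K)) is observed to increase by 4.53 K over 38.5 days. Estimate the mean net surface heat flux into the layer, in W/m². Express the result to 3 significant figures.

Areal heat capacity C = ρc_p × D = 4.18×10^6 × 23.0 = 9.61×10^7 J m⁻² K⁻¹.
Required heat per unit area: Q = C ΔT = 9.61×10^7 × 4.53 = 4.36×10^8 J/m².
Flux F = Q / Δt = 4.36×10^8 / 3.33×10^6 s = 131 W/m².

131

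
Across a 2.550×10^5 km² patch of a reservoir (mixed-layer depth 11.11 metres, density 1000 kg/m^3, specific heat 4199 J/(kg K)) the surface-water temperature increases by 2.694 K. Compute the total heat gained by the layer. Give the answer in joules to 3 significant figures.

Areal heat capacity C = ρ c_p D = 1000 × 4199 × 11.11 = 4.67×10^7 J/(m^2 K).
Heat per unit area: q = C ΔT = 4.67×10^7 × 2.694 = 1.26×10^8 J/m².
Total heat: Q = q × A = 1.26×10^8 × (2.550×10^5 × 10⁶ m²) = 3.20×10^19 J.

3.20×10^19 J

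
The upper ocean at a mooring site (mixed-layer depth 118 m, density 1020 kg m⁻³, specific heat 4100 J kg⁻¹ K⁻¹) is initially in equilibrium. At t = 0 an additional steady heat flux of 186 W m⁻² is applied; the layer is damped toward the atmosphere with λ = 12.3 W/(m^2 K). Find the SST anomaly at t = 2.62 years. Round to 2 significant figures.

13 K

Areal heat capacity C = ρ c_p D = 1020 × 4100 × 118 = 4.93×10^8 J/(m^2 K).
τ = C / λ = 4.93×10^8 / 12.3 = 4.01×10^7 s.
Equilibrium anomaly ΔT_eq = F / λ = 186 / 12.3 = 15.1 K.
t = 2.62 years = 8.27×10^7 s, so t/τ = 2.06.
ΔT(t) = ΔT_eq (1 − e^(−t/τ)) = 15.1 × (1 − e^−2.06) = 13.2 K.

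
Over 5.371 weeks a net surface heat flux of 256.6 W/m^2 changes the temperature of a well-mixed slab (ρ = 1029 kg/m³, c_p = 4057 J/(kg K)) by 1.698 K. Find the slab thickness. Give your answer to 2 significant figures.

Heat input Q = F Δt = 256.6 × 3.25×10^6 s = 8.34×10^8 J/m².
Required areal heat capacity C = Q / ΔT = 4.91×10^8 J/(m²·K).
Depth D = C / (ρ c_p) = 4.91×10^8 / (1029 × 4057) = 118 m.

120 m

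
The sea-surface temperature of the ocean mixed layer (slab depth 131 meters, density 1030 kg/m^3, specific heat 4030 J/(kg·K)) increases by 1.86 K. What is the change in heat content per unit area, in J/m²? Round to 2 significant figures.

Areal heat capacity C = ρ c_p D = 1030 × 4030 × 131 = 5.44×10^8 J m⁻² K⁻¹.
ΔQ = C ΔT = 5.44×10^8 × 1.86 = 1.01×10^9 J/m².

1.0×10^9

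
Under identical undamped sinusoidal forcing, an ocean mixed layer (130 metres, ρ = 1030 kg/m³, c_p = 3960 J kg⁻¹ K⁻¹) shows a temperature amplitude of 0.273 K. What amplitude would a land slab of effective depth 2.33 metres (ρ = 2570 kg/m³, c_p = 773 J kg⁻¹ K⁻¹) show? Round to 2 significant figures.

31 K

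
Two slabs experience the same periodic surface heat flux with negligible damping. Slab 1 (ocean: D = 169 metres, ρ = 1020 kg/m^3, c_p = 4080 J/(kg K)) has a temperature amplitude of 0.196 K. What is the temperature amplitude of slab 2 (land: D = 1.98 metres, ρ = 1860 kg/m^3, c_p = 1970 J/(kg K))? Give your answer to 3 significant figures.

19.0 K

C_ocean = 7.03×10^8 J/(m²·K); C_land = 7.26×10^6 J/(m²·K).
A ∝ 1/C ⇒ A_land = A_ocean × C_ocean/C_land = 0.196 × 96.9 = 19.0 K.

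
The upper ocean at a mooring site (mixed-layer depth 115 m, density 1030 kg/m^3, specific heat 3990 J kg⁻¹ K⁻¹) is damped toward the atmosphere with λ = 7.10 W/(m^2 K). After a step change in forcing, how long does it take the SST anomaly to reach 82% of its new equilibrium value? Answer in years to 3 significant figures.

3.62 years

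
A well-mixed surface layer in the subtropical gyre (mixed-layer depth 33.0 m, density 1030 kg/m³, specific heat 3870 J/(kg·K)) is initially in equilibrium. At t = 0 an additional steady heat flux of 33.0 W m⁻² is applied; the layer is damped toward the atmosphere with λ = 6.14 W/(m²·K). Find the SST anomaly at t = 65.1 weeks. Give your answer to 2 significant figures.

Areal heat capacity C = ρ c_p D = 1030 × 3870 × 33.0 = 1.32×10^8 J/(m^2 K).
τ = C / λ = 1.32×10^8 / 6.14 = 2.14×10^7 s.
Equilibrium anomaly ΔT_eq = F / λ = 33.0 / 6.14 = 5.37 K.
t = 65.1 weeks = 3.94×10^7 s, so t/τ = 1.84.
ΔT(t) = ΔT_eq (1 − e^(−t/τ)) = 5.37 × (1 − e^−1.84) = 4.52 K.

4.5 K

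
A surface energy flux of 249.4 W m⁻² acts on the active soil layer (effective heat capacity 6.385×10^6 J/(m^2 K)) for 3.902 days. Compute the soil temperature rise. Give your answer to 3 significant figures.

Areal heat capacity C = 6.385×10^6 J/(m^2 K) (given).
Net heat input Q = F Δt = 249.4 × (3.902 days × 86400 s/day) = 8.41×10^7 J/m².
ΔT = Q / C = 8.41×10^7 / 6.38×10^6 = 13.2 K.

13.2 K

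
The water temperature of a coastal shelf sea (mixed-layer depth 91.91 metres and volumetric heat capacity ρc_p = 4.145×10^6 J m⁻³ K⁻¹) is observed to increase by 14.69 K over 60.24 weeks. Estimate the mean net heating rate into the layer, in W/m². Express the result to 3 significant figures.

Areal heat capacity C = ρc_p × D = 4.145×10^6 × 91.91 = 3.81×10^8 J/(m²·K).
Required heat per unit area: Q = C ΔT = 3.81×10^8 × 14.69 = 5.60×10^9 J/m².
Flux F = Q / Δt = 5.60×10^9 / 3.64×10^7 s = 154 W/m².

154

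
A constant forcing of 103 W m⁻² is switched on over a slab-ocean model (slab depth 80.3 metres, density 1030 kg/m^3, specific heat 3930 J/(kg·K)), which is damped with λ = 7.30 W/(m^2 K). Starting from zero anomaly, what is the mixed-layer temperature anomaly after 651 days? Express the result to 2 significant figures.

Areal heat capacity C = ρ c_p D = 1030 × 3930 × 80.3 = 3.25×10^8 J/(m^2 K).
τ = C / λ = 3.25×10^8 / 7.30 = 4.45×10^7 s.
Equilibrium anomaly ΔT_eq = F / λ = 103 / 7.30 = 14.1 K.
t = 651 days = 5.62×10^7 s, so t/τ = 1.26.
ΔT(t) = ΔT_eq (1 − e^(−t/τ)) = 14.1 × (1 − e^−1.26) = 10.1 K.

10 K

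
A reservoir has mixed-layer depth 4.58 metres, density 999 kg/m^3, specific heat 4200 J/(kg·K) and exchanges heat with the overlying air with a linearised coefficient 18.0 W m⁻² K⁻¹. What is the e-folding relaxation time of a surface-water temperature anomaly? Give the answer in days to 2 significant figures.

12 days

Areal heat capacity C = ρ c_p D = 999 × 4200 × 4.58 = 1.92×10^7 J/(m²·K).
Relaxation time τ = C / λ = 1.92×10^7 / 18.0 = 1.07×10^6 s.
In days: 1.07×10^6 s / (86400 s/day) = 12.4 days.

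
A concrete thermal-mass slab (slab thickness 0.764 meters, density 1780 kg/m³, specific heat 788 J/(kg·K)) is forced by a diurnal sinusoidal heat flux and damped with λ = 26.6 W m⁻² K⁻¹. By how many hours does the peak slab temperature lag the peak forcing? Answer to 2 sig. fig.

Areal heat capacity C = ρ c_p D = 1780 × 788 × 0.764 = 1.07×10^6 J/(m²·K).
ω = 2π / 86400 s = 7.27×10^-5 s⁻¹.
Phase lag φ = arctan(Cω/λ) = arctan(77.9/26.6) = 1.24 rad.
Time lag = φ / ω = 1.24 / 7.27×10^-5 = 17100 s = 4.74 hours.

4.7 hours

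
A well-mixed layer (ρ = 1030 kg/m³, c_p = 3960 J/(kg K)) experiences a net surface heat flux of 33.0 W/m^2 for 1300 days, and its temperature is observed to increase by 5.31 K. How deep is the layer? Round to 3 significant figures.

Heat input Q = F Δt = 33.0 × 1.12×10^8 s = 3.71×10^9 J/m².
Required areal heat capacity C = Q / ΔT = 6.98×10^8 J/(m²·K).
Depth D = C / (ρ c_p) = 6.98×10^8 / (1030 × 3960) = 171 m.

171 m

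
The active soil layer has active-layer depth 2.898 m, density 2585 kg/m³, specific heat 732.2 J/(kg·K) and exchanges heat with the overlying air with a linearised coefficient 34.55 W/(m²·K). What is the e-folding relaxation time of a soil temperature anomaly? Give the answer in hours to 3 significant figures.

44.1 hours

Areal heat capacity C = ρ c_p D = 2585 × 732.2 × 2.898 = 5.49×10^6 J/(m²·K).
Relaxation time τ = C / λ = 5.49×10^6 / 34.55 = 1.59×10^5 s.
In hours: 1.59×10^5 s / (3600 s/hour) = 44.1 hours.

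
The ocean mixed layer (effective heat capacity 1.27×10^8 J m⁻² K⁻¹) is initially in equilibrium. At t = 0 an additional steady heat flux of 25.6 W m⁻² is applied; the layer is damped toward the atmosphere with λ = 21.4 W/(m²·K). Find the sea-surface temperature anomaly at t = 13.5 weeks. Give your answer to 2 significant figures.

0.89 K

Areal heat capacity C = 1.27×10^8 J m⁻² K⁻¹ (given).
τ = C / λ = 1.27×10^8 / 21.4 = 5.93×10^6 s.
Equilibrium anomaly ΔT_eq = F / λ = 25.6 / 21.4 = 1.20 K.
t = 13.5 weeks = 8.16×10^6 s, so t/τ = 1.38.
ΔT(t) = ΔT_eq (1 − e^(−t/τ)) = 1.20 × (1 − e^−1.38) = 0.894 K.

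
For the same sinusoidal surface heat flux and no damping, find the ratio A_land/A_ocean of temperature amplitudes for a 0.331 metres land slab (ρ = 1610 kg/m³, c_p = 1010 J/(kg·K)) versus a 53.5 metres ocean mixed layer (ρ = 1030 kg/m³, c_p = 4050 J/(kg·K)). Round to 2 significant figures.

C_ocean = 1030 × 4050 × 53.5 = 2.23×10^8 J/(m²·K).
C_land = 1610 × 1010 × 0.331 = 5.38×10^5 J/(m²·K).
Undamped amplitude ∝ 1/C, so A_land/A_ocean = C_ocean/C_land = 415.

410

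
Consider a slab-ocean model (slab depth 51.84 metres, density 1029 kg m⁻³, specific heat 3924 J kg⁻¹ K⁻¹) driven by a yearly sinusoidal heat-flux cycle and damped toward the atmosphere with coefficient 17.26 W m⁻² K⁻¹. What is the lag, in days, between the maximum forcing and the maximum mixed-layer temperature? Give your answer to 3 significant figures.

Areal heat capacity C = ρ c_p D = 1029 × 3924 × 51.84 = 2.09×10^8 J m⁻² K⁻¹.
ω = 2π / 3.15×10^7 s = 1.99×10^-7 s⁻¹.
Phase lag φ = arctan(Cω/λ) = arctan(41.7/17.26) = 1.18 rad.
Time lag = φ / ω = 1.18 / 1.99×10^-7 = 5.91×10^6 s = 68.5 days.

68.5 days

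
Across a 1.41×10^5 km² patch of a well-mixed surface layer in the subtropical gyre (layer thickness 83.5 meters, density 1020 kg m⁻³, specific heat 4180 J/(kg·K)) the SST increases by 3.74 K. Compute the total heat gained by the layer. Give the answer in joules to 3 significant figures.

1.88×10^20 J

Areal heat capacity C = ρ c_p D = 1020 × 4180 × 83.5 = 3.56×10^8 J m⁻² K⁻¹.
Heat per unit area: q = C ΔT = 3.56×10^8 × 3.74 = 1.33×10^9 J/m².
Total heat: Q = q × A = 1.33×10^9 × (1.41×10^5 × 10⁶ m²) = 1.88×10^20 J.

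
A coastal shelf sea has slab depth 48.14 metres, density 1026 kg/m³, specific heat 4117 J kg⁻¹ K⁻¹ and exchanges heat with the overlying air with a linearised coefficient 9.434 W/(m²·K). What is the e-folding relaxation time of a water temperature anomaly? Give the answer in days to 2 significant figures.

250 days

Areal heat capacity C = ρ c_p D = 1026 × 4117 × 48.14 = 2.03×10^8 J m⁻² K⁻¹.
Relaxation time τ = C / λ = 2.03×10^8 / 9.434 = 2.16×10^7 s.
In days: 2.16×10^7 s / (86400 s/day) = 249 days.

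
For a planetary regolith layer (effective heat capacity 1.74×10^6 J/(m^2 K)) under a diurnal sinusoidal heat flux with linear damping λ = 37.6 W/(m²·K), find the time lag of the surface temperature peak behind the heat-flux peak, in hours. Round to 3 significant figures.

4.90 hours

Areal heat capacity C = 1.74×10^6 J/(m^2 K) (given).
ω = 2π / 86400 s = 7.27×10^-5 s⁻¹.
Phase lag φ = arctan(Cω/λ) = arctan(127/37.6) = 1.28 rad.
Time lag = φ / ω = 1.28 / 7.27×10^-5 = 17600 s = 4.90 hours.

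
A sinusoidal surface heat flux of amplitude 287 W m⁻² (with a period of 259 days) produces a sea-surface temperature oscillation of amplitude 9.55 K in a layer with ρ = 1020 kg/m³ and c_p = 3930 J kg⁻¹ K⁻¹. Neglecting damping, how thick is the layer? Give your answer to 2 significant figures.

ω = 2π / 2.24×10^7 s = 2.81×10^-7 s⁻¹.
Required C = F₀ / (A ω) = 287 / (9.55 × 2.81×10^-7) = 1.07×10^8 J/(m²·K).
D = C / (ρ c_p) = 1.07×10^8 / (1020 × 3930) = 26.7 m.

27 m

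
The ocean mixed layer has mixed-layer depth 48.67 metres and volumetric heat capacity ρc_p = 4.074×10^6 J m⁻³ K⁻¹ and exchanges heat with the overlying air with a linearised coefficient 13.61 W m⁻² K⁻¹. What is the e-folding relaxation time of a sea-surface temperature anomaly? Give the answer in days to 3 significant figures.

169 days

Areal heat capacity C = ρc_p × D = 4.074×10^6 × 48.67 = 1.98×10^8 J/(m²·K).
Relaxation time τ = C / λ = 1.98×10^8 / 13.61 = 1.46×10^7 s.
In days: 1.46×10^7 s / (86400 s/day) = 169 days.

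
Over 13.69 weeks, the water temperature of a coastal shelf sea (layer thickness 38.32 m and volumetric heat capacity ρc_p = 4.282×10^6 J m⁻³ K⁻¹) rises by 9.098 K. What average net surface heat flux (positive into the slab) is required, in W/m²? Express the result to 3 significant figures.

180

Areal heat capacity C = ρc_p × D = 4.282×10^6 × 38.32 = 1.64×10^8 J m⁻² K⁻¹.
Required heat per unit area: Q = C ΔT = 1.64×10^8 × 9.098 = 1.49×10^9 J/m².
Flux F = Q / Δt = 1.49×10^9 / 8.28×10^6 s = 180 W/m².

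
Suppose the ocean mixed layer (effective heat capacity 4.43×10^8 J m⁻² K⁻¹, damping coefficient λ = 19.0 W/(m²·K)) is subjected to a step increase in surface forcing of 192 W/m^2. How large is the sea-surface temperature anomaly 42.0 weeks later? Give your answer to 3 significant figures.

6.71 K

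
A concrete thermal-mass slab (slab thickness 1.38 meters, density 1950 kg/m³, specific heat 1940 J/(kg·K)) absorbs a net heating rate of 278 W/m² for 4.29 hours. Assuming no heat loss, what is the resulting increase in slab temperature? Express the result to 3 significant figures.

0.822 K

Areal heat capacity C = ρ c_p D = 1950 × 1940 × 1.38 = 5.22×10^6 J m⁻² K⁻¹.
Net heat input Q = F Δt = 278 × (4.29 hours × 3600 s/hour) = 4.29×10^6 J/m².
ΔT = Q / C = 4.29×10^6 / 5.22×10^6 = 0.822 K.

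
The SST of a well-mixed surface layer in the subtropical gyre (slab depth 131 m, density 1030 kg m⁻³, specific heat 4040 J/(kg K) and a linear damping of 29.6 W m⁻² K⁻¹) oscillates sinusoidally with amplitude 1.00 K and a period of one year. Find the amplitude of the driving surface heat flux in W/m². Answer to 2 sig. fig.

110

Areal heat capacity C = ρ c_p D = 1030 × 4040 × 131 = 5.45×10^8 J/(m²·K).
ω = 2π / 3.15×10^7 s = 1.99×10^-7 s⁻¹.
√((Cω)² + λ²) = √((109)² + 29.6²) = 113 W/(m²·K).
F₀ = A × √((Cω)²+λ²) = 1.00 × 113 = 113 W/m².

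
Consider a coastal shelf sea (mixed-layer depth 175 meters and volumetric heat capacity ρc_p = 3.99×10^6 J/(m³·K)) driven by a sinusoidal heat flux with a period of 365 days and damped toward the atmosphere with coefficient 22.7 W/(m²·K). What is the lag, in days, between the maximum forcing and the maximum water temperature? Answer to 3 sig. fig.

81.9 days

Areal heat capacity C = ρc_p × D = 3.99×10^6 × 175 = 6.98×10^8 J/(m^2 K).
ω = 2π / 3.15×10^7 s = 1.99×10^-7 s⁻¹.
Phase lag φ = arctan(Cω/λ) = arctan(139/22.7) = 1.41 rad.
Time lag = φ / ω = 1.41 / 1.99×10^-7 = 7.07×10^6 s = 81.9 days.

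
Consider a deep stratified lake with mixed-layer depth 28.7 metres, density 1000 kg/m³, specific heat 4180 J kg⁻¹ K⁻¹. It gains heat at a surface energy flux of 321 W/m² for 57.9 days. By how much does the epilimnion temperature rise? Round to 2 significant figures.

13 K

Areal heat capacity C = ρ c_p D = 1000 × 4180 × 28.7 = 1.20×10^8 J/(m²·K).
Net heat input Q = F Δt = 321 × (57.9 days × 86400 s/day) = 1.61×10^9 J/m².
ΔT = Q / C = 1.61×10^9 / 1.20×10^8 = 13.4 K.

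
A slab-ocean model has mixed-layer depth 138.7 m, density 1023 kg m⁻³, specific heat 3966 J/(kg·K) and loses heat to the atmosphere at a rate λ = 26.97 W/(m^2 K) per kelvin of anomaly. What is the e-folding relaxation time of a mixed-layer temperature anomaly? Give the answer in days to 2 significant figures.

240 days

Areal heat capacity C = ρ c_p D = 1023 × 3966 × 138.7 = 5.63×10^8 J m⁻² K⁻¹.
Relaxation time τ = C / λ = 5.63×10^8 / 26.97 = 2.09×10^7 s.
In days: 2.09×10^7 s / (86400 s/day) = 241 days.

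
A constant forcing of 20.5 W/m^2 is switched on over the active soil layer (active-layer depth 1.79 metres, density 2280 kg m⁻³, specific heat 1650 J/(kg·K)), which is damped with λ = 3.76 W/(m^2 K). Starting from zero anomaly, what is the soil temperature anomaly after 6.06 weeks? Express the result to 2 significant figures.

Areal heat capacity C = ρ c_p D = 2280 × 1650 × 1.79 = 6.73×10^6 J/(m^2 K).
τ = C / λ = 6.73×10^6 / 3.76 = 1.79×10^6 s.
Equilibrium anomaly ΔT_eq = F / λ = 20.5 / 3.76 = 5.45 K.
t = 6.06 weeks = 3.67×10^6 s, so t/τ = 2.05.
ΔT(t) = ΔT_eq (1 − e^(−t/τ)) = 5.45 × (1 − e^−2.05) = 4.75 K.

4.7 K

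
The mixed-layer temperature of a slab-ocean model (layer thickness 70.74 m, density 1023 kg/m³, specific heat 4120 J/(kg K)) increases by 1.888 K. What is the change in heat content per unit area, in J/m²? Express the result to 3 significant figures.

5.63×10^8

Areal heat capacity C = ρ c_p D = 1023 × 4120 × 70.74 = 2.98×10^8 J m⁻² K⁻¹.
ΔQ = C ΔT = 2.98×10^8 × 1.888 = 5.63×10^8 J/m².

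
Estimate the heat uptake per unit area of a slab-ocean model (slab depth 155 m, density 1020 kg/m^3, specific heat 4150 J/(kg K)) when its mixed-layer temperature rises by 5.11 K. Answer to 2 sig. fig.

3.4×10^9

Areal heat capacity C = ρ c_p D = 1020 × 4150 × 155 = 6.56×10^8 J m⁻² K⁻¹.
ΔQ = C ΔT = 6.56×10^8 × 5.11 = 3.35×10^9 J/m².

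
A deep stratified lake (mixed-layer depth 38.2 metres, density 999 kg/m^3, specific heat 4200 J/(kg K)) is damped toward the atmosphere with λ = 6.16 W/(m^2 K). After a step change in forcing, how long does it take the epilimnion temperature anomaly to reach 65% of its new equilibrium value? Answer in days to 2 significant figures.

320 days

Areal heat capacity C = ρ c_p D = 999 × 4200 × 38.2 = 1.60×10^8 J/(m^2 K).
τ = C / λ = 1.60×10^8 / 6.16 = 2.60×10^7 s.
Fraction reached: 1 − e^(−t/τ) = 0.65 ⇒ t = −τ ln(1 − 0.65) = τ × 1.05.
t = 2.73×10^7 s = 316 days.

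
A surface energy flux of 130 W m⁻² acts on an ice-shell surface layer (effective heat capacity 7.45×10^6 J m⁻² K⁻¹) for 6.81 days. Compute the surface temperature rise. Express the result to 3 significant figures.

Areal heat capacity C = 7.45×10^6 J m⁻² K⁻¹ (given).
Net heat input Q = F Δt = 130 × (6.81 days × 86400 s/day) = 7.65×10^7 J/m².
ΔT = Q / C = 7.65×10^7 / 7.45×10^6 = 10.3 K.

10.3 K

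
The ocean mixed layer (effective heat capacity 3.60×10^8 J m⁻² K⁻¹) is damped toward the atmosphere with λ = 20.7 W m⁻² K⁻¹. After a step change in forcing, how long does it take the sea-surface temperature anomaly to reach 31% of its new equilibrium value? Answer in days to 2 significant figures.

Areal heat capacity C = 3.60×10^8 J m⁻² K⁻¹ (given).
τ = C / λ = 3.60×10^8 / 20.7 = 1.74×10^7 s.
Fraction reached: 1 − e^(−t/τ) = 0.31 ⇒ t = −τ ln(1 − 0.31) = τ × 0.371.
t = 6.45×10^6 s = 74.7 days.

75 days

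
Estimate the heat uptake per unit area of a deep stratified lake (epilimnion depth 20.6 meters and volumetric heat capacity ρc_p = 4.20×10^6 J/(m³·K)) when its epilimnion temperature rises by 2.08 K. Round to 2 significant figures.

1.8×10^8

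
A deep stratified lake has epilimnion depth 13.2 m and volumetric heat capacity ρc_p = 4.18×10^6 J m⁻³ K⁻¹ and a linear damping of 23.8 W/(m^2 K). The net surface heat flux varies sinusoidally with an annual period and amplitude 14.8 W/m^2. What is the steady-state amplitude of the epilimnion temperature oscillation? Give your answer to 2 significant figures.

Areal heat capacity C = ρc_p × D = 4.18×10^6 × 13.2 = 5.52×10^7 J/(m^2 K).
Angular frequency ω = 2π / T = 2π / 3.15×10^7 s = 1.99×10^-7 s⁻¹.
√((Cω)² + λ²) = √((11.0)² + 23.8²) = 26.2 W/(m²·K).
Amplitude A = F₀ / √((Cω)²+λ²) = 14.8 / 26.2 = 0.565 K.

0.56 K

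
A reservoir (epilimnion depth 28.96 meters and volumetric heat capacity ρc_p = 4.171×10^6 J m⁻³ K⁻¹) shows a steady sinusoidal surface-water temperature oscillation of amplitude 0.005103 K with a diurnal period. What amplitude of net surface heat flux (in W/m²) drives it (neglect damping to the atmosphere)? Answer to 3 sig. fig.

44.8

Areal heat capacity C = ρc_p × D = 4.171×10^6 × 28.96 = 1.21×10^8 J m⁻² K⁻¹.
ω = 2π / 86400 s = 7.27×10^-5 s⁻¹.
Cω = 1.21×10^8 × 7.27×10^-5 = 8780 W/(m²·K).
F₀ = A × Cω = 0.005103 × 8780 = 44.8 W/m².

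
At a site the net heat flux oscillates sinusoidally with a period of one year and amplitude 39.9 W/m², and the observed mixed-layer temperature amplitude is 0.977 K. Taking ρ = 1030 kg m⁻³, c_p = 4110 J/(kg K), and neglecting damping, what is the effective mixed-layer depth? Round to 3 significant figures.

48.4 m

ω = 2π / 3.15×10^7 s = 1.99×10^-7 s⁻¹.
Required C = F₀ / (A ω) = 39.9 / (0.977 × 1.99×10^-7) = 2.05×10^8 J/(m²·K).
D = C / (ρ c_p) = 2.05×10^8 / (1030 × 4110) = 48.4 m.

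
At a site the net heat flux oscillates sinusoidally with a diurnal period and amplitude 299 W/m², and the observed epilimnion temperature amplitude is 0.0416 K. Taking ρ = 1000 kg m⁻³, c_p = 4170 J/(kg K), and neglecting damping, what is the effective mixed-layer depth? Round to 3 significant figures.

ω = 2π / 86400 s = 7.27×10^-5 s⁻¹.
Required C = F₀ / (A ω) = 299 / (0.0416 × 7.27×10^-5) = 9.88×10^7 J/(m²·K).
D = C / (ρ c_p) = 9.88×10^7 / (1000 × 4170) = 23.7 m.

23.7 m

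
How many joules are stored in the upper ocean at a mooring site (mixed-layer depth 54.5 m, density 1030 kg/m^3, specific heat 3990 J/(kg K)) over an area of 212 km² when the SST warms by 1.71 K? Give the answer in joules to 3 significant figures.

8.12×10^16 J

Areal heat capacity C = ρ c_p D = 1030 × 3990 × 54.5 = 2.24×10^8 J m⁻² K⁻¹.
Heat per unit area: q = C ΔT = 2.24×10^8 × 1.71 = 3.83×10^8 J/m².
Total heat: Q = q × A = 3.83×10^8 × (212 × 10⁶ m²) = 8.12×10^16 J.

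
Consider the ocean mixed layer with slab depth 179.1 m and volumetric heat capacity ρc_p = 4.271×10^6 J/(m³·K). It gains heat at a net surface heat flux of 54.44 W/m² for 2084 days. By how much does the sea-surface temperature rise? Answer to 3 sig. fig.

Areal heat capacity C = ρc_p × D = 4.271×10^6 × 179.1 = 7.65×10^8 J/(m²·K).
Net heat input Q = F Δt = 54.44 × (2084 days × 86400 s/day) = 9.80×10^9 J/m².
ΔT = Q / C = 9.80×10^9 / 7.65×10^8 = 12.8 K.

12.8 K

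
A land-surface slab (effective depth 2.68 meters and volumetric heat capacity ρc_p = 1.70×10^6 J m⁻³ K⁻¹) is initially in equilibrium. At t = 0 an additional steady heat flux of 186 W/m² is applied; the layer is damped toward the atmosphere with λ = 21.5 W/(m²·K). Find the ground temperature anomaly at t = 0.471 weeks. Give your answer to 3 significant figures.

6.40 K

Areal heat capacity C = ρc_p × D = 1.70×10^6 × 2.68 = 4.56×10^6 J/(m²·K).
τ = C / λ = 4.56×10^6 / 21.5 = 2.12×10^5 s.
Equilibrium anomaly ΔT_eq = F / λ = 186 / 21.5 = 8.65 K.
t = 0.471 weeks = 2.85×10^5 s, so t/τ = 1.34.
ΔT(t) = ΔT_eq (1 − e^(−t/τ)) = 8.65 × (1 − e^−1.34) = 6.40 K.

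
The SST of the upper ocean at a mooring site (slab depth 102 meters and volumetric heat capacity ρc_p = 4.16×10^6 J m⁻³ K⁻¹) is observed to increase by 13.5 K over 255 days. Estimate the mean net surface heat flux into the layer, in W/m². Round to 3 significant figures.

260

Areal heat capacity C = ρc_p × D = 4.16×10^6 × 102 = 4.24×10^8 J/(m²·K).
Required heat per unit area: Q = C ΔT = 4.24×10^8 × 13.5 = 5.73×10^9 J/m².
Flux F = Q / Δt = 5.73×10^9 / 2.20×10^7 s = 260 W/m².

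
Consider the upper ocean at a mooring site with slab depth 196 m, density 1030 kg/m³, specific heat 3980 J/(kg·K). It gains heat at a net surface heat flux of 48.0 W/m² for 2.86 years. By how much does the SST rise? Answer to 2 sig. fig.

5.4 K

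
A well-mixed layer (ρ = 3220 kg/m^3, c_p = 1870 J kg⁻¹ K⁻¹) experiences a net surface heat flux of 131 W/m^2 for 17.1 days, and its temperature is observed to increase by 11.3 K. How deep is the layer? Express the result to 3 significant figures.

Heat input Q = F Δt = 131 × 1.48×10^6 s = 1.94×10^8 J/m².
Required areal heat capacity C = Q / ΔT = 1.71×10^7 J/(m²·K).
Depth D = C / (ρ c_p) = 1.71×10^7 / (3220 × 1870) = 2.84 m.

2.84 m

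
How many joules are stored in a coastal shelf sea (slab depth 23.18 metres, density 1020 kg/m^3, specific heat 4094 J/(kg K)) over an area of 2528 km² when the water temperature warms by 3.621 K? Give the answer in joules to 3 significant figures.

8.86×10^17 J

Areal heat capacity C = ρ c_p D = 1020 × 4094 × 23.18 = 9.68×10^7 J/(m²·K).
Heat per unit area: q = C ΔT = 9.68×10^7 × 3.621 = 3.51×10^8 J/m².
Total heat: Q = q × A = 3.51×10^8 × (2528 × 10⁶ m²) = 8.86×10^17 J.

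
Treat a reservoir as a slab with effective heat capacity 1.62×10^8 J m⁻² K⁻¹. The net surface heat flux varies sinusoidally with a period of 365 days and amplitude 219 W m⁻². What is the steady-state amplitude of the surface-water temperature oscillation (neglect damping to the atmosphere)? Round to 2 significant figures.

Areal heat capacity C = 1.62×10^8 J m⁻² K⁻¹ (given).
Angular frequency ω = 2π / T = 2π / 3.15×10^7 s = 1.99×10^-7 s⁻¹.
Cω = 1.62×10^8 × 1.99×10^-7 = 32.3 W/(m²·K).
Amplitude A = F₀ / (Cω) = 219 / 32.3 = 6.79 K.

6.8 K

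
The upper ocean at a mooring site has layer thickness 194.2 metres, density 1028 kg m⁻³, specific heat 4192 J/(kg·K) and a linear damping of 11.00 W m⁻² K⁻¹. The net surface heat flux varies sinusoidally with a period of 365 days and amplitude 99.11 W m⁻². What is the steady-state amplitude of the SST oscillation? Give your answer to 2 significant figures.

Areal heat capacity C = ρ c_p D = 1028 × 4192 × 194.2 = 8.37×10^8 J/(m²·K).
Angular frequency ω = 2π / T = 2π / 3.15×10^7 s = 1.99×10^-7 s⁻¹.
√((Cω)² + λ²) = √((167)² + 11.00²) = 167 W/(m²·K).
Amplitude A = F₀ / √((Cω)²+λ²) = 99.11 / 167 = 0.593 K.

0.59 K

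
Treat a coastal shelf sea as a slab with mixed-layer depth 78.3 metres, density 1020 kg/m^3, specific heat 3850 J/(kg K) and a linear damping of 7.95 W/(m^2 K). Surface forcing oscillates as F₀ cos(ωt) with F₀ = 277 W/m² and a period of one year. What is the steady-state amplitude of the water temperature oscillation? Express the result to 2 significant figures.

4.5 K

Areal heat capacity C = ρ c_p D = 1020 × 3850 × 78.3 = 3.07×10^8 J/(m^2 K).
Angular frequency ω = 2π / T = 2π / 3.15×10^7 s = 1.99×10^-7 s⁻¹.
√((Cω)² + λ²) = √((61.3)² + 7.95²) = 61.8 W/(m²·K).
Amplitude A = F₀ / √((Cω)²+λ²) = 277 / 61.8 = 4.48 K.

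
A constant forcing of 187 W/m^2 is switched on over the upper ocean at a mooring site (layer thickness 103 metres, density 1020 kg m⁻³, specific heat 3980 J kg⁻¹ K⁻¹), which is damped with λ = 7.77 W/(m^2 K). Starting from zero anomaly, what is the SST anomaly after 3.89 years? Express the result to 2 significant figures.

Areal heat capacity C = ρ c_p D = 1020 × 3980 × 103 = 4.18×10^8 J m⁻² K⁻¹.
τ = C / λ = 4.18×10^8 / 7.77 = 5.38×10^7 s.
Equilibrium anomaly ΔT_eq = F / λ = 187 / 7.77 = 24.1 K.
t = 3.89 years = 1.23×10^8 s, so t/τ = 2.28.
ΔT(t) = ΔT_eq (1 − e^(−t/τ)) = 24.1 × (1 − e^−2.28) = 21.6 K.

22 K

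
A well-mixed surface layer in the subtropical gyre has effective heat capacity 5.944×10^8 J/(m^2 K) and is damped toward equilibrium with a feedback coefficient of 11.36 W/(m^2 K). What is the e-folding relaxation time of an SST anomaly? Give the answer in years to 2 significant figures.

Areal heat capacity C = 5.944×10^8 J/(m^2 K) (given).
Relaxation time τ = C / λ = 5.94×10^8 / 11.36 = 5.23×10^7 s.
In years: 5.23×10^7 s / (3.156×10^7 s/year) = 1.66 years.

1.7 years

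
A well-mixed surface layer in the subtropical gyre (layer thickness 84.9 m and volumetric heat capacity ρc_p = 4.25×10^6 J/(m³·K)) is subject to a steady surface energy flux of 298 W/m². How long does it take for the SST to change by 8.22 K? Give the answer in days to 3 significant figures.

115 days

Areal heat capacity C = ρc_p × D = 4.25×10^6 × 84.9 = 3.61×10^8 J/(m²·K).
Time required: Δt = C ΔT / F = 3.61×10^8 × 8.22 / 298 = 9.95×10^6 s.
In days: 9.95×10^6 s / (86400 s/day) = 115 days.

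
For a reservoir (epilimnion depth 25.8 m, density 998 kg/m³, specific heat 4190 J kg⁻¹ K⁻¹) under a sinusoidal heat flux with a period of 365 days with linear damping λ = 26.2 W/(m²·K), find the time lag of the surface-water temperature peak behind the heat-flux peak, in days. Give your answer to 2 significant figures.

Areal heat capacity C = ρ c_p D = 998 × 4190 × 25.8 = 1.08×10^8 J m⁻² K⁻¹.
ω = 2π / 3.15×10^7 s = 1.99×10^-7 s⁻¹.
Phase lag φ = arctan(Cω/λ) = arctan(21.5/26.2) = 0.687 rad.
Time lag = φ / ω = 0.687 / 1.99×10^-7 = 3.45×10^6 s = 39.9 days.

40 days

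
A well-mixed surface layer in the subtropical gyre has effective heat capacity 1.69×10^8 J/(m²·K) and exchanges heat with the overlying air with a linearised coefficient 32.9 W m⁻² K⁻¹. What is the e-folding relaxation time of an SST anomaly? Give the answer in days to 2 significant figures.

59 days

Areal heat capacity C = 1.69×10^8 J/(m²·K) (given).
Relaxation time τ = C / λ = 1.69×10^8 / 32.9 = 5.14×10^6 s.
In days: 5.14×10^6 s / (86400 s/day) = 59.5 days.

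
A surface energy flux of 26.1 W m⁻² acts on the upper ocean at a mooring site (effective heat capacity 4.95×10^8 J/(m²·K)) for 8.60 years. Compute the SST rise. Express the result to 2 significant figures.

14 K

Areal heat capacity C = 4.95×10^8 J/(m²·K) (given).
Net heat input Q = F Δt = 26.1 × (8.60 years × 3.156×10^7 s/year) = 7.08×10^9 J/m².
ΔT = Q / C = 7.08×10^9 / 4.95×10^8 = 14.3 K.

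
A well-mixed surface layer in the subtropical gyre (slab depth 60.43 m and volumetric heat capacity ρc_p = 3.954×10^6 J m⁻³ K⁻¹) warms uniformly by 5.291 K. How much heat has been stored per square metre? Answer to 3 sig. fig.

Areal heat capacity C = ρc_p × D = 3.954×10^6 × 60.43 = 2.39×10^8 J/(m²·K).
ΔQ = C ΔT = 2.39×10^8 × 5.291 = 1.26×10^9 J/m².

1.26×10^9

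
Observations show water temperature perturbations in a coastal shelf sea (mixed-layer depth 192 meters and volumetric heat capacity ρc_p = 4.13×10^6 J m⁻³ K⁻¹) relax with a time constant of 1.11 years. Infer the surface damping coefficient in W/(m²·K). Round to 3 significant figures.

Areal heat capacity C = ρc_p × D = 4.13×10^6 × 192 = 7.93×10^8 J/(m^2 K).
τ = 1.11 years = 3.50×10^7 s.
λ = C / τ = 7.93×10^8 / 3.50×10^7 = 22.6 W/(m²·K).

22.6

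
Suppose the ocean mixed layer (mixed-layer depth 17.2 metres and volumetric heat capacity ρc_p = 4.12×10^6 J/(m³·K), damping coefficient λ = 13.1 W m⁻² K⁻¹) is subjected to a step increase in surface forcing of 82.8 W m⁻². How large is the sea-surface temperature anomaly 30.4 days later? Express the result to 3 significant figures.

2.43 K

Areal heat capacity C = ρc_p × D = 4.12×10^6 × 17.2 = 7.09×10^7 J m⁻² K⁻¹.
τ = C / λ = 7.09×10^7 / 13.1 = 5.41×10^6 s.
Equilibrium anomaly ΔT_eq = F / λ = 82.8 / 13.1 = 6.32 K.
t = 30.4 days = 2.63×10^6 s, so t/τ = 0.486.
ΔT(t) = ΔT_eq (1 − e^(−t/τ)) = 6.32 × (1 − e^−0.486) = 2.43 K.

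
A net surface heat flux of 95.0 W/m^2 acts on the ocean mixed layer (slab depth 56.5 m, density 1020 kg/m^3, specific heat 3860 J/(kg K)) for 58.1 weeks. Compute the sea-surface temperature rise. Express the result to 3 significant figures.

15.0 K

Areal heat capacity C = ρ c_p D = 1020 × 3860 × 56.5 = 2.22×10^8 J/(m^2 K).
Net heat input Q = F Δt = 95.0 × (58.1 weeks × 6.048×10^5 s/week) = 3.34×10^9 J/m².
ΔT = Q / C = 3.34×10^9 / 2.22×10^8 = 15.0 K.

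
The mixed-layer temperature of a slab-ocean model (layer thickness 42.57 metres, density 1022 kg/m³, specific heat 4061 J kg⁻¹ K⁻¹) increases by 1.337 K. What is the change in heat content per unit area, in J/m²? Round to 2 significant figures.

2.4×10^8

Areal heat capacity C = ρ c_p D = 1022 × 4061 × 42.57 = 1.77×10^8 J m⁻² K⁻¹.
ΔQ = C ΔT = 1.77×10^8 × 1.337 = 2.36×10^8 J/m².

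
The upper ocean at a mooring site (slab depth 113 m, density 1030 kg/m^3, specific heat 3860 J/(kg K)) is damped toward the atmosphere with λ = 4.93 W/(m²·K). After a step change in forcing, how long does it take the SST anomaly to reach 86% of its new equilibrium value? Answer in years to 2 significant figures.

Areal heat capacity C = ρ c_p D = 1030 × 3860 × 113 = 4.49×10^8 J/(m²·K).
τ = C / λ = 4.49×10^8 / 4.93 = 9.11×10^7 s.
Fraction reached: 1 − e^(−t/τ) = 0.86 ⇒ t = −τ ln(1 − 0.86) = τ × 1.97.
t = 1.79×10^8 s = 5.68 years.

5.7 years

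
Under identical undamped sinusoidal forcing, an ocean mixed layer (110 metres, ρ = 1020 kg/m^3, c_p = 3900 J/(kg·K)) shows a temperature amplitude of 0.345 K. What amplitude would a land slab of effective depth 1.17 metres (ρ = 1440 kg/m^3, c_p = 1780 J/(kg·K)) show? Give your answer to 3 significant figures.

50.3 K

C_ocean = 4.38×10^8 J/(m²·K); C_land = 3.00×10^6 J/(m²·K).
A ∝ 1/C ⇒ A_land = A_ocean × C_ocean/C_land = 0.345 × 146 = 50.3 K.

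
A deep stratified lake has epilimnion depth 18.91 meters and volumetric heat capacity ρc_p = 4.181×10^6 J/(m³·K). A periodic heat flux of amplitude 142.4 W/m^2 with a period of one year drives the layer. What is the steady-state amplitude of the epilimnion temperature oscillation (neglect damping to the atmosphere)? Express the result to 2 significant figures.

9.0 K

Areal heat capacity C = ρc_p × D = 4.181×10^6 × 18.91 = 7.91×10^7 J/(m^2 K).
Angular frequency ω = 2π / T = 2π / 3.15×10^7 s = 1.99×10^-7 s⁻¹.
Cω = 7.91×10^7 × 1.99×10^-7 = 15.8 W/(m²·K).
Amplitude A = F₀ / (Cω) = 142.4 / 15.8 = 9.04 K.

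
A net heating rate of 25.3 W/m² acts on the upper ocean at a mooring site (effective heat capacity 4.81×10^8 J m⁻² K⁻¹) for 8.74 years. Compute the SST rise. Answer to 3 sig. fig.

Areal heat capacity C = 4.81×10^8 J m⁻² K⁻¹ (given).
Net heat input Q = F Δt = 25.3 × (8.74 years × 3.156×10^7 s/year) = 6.98×10^9 J/m².
ΔT = Q / C = 6.98×10^9 / 4.81×10^8 = 14.5 K.

14.5 K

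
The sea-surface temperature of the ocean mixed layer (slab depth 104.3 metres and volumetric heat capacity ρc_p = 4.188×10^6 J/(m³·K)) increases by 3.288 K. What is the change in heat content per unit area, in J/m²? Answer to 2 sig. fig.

1.4×10^9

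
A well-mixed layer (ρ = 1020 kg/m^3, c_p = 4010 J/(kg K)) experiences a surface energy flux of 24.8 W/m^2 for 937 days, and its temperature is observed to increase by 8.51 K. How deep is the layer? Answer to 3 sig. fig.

57.7 m

Heat input Q = F Δt = 24.8 × 8.10×10^7 s = 2.01×10^9 J/m².
Required areal heat capacity C = Q / ΔT = 2.36×10^8 J/(m²·K).
Depth D = C / (ρ c_p) = 2.36×10^8 / (1020 × 4010) = 57.7 m.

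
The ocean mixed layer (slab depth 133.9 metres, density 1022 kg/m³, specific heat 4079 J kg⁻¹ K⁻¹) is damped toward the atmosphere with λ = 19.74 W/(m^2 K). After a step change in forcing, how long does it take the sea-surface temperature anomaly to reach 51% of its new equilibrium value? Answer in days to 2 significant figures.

Areal heat capacity C = ρ c_p D = 1022 × 4079 × 133.9 = 5.58×10^8 J/(m^2 K).
τ = C / λ = 5.58×10^8 / 19.74 = 2.83×10^7 s.
Fraction reached: 1 − e^(−t/τ) = 0.51 ⇒ t = −τ ln(1 − 0.51) = τ × 0.713.
t = 2.02×10^7 s = 233 days.

230 days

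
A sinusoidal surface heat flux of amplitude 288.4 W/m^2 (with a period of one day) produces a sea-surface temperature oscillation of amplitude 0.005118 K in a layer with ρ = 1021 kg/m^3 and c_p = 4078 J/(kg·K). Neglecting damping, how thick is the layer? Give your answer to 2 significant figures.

ω = 2π / 86400 s = 7.27×10^-5 s⁻¹.
Required C = F₀ / (A ω) = 288.4 / (0.005118 × 7.27×10^-5) = 7.75×10^8 J/(m²·K).
D = C / (ρ c_p) = 7.75×10^8 / (1021 × 4078) = 186 m.

190 m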